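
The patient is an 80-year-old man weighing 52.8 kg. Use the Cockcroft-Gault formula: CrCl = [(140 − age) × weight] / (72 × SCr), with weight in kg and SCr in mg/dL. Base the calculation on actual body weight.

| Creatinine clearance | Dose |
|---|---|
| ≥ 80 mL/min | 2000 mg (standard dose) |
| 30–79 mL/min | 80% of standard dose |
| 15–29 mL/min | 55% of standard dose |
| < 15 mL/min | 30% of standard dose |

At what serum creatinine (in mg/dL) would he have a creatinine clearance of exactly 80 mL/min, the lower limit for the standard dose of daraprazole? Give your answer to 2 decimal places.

0.55 mg/dL

Standard dose requires CrCl ≥ 80 mL/min.
Set (140 − 80) × 52.8 / (72 × SCr) = 80
SCr = (140 − 80) × 52.8 / (72 × 80) = 0.550 mg/dL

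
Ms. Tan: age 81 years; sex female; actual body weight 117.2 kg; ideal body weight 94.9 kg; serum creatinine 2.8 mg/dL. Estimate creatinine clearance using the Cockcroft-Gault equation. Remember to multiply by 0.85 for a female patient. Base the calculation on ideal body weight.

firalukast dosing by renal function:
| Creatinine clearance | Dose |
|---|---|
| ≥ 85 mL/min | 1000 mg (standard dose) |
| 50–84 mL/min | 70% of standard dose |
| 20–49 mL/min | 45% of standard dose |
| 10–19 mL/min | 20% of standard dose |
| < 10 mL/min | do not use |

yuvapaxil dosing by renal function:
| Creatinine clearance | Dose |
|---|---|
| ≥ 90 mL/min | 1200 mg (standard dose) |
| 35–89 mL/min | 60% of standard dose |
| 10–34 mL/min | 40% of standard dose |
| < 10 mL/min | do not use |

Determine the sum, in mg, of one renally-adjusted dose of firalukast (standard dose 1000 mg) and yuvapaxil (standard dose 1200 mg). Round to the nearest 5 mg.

930 mg

CrCl = (140 − 81) × 94.9 / (72 × 2.8) × 0.85 = 5599.1 / 201.60 × 0.85 ≈ 23.6 mL/min
CrCl ≈ 24 mL/min.
firalukast: 20–49 mL/min → 45% of 1000 mg = 450 mg.
yuvapaxil: 10–34 mL/min → 40% of 1200 mg = 480 mg.
Total = 450 + 480 = 930 mg.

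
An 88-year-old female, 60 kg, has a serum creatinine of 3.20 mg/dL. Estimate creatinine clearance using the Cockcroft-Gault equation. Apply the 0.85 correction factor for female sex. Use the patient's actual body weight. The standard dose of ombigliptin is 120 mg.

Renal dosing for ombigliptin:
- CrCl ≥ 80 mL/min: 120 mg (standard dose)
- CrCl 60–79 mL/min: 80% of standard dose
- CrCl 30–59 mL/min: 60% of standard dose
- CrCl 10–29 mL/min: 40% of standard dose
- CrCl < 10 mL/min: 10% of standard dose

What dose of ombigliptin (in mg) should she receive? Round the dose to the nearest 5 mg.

CrCl = (140 − 88) × 60 / (72 × 3.2) × 0.85 = 3120.0 / 230.40 × 0.85 ≈ 11.5 mL/min
CrCl ≈ 12 mL/min → bracket 10–29 mL/min.
40% of 120 mg = 48 mg → 50 mg

50 mg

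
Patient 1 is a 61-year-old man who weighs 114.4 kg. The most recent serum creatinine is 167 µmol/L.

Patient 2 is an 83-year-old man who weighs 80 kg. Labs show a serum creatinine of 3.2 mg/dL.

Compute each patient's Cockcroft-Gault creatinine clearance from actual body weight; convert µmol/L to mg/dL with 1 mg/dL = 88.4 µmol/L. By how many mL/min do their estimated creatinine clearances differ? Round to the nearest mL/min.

47 mL/min

Patient 1: SCr = 167 / 88.4 = 1.889 mg/dL
Patient 1: CrCl = (140 − 61) × 114.4 / (72 × 1.889) = 9037.6 / 136.01 ≈ 66.4 mL/min
Patient 2: CrCl = (140 − 83) × 80 / (72 × 3.2) = 4560.0 / 230.40 ≈ 19.8 mL/min
|66.4 − 19.8| = 46.6 mL/min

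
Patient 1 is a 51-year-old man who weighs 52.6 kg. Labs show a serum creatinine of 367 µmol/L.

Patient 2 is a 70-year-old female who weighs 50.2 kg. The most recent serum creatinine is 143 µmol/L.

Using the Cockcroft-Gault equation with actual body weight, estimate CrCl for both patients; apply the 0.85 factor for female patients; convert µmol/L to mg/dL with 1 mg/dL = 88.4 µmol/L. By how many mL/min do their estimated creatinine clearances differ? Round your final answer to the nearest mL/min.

10 mL/min

Patient 1: SCr = 367 / 88.4 = 4.152 mg/dL
Patient 1: CrCl = (140 − 51) × 52.6 / (72 × 4.152) = 4681.4 / 298.94 ≈ 15.7 mL/min
Patient 2: SCr = 143 / 88.4 = 1.618 mg/dL
Patient 2: CrCl = (140 − 70) × 50.2 / (72 × 1.618) × 0.85 = 3514.0 / 116.50 × 0.85 ≈ 25.6 mL/min
|15.7 − 25.6| = 9.9 mL/min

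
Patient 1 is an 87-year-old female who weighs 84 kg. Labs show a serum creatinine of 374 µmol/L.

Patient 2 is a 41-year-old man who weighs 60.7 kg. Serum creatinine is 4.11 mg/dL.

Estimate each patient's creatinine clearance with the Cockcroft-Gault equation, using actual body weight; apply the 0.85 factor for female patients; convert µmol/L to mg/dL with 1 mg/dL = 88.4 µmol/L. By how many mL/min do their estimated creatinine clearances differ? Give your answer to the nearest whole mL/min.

8 mL/min

Patient 1: SCr = 374 / 88.4 = 4.231 mg/dL
Patient 1: CrCl = (140 − 87) × 84 / (72 × 4.231) × 0.85 = 4452.0 / 304.63 × 0.85 ≈ 12.4 mL/min
Patient 2: CrCl = (140 − 41) × 60.7 / (72 × 4.11) = 6009.3 / 295.92 ≈ 20.3 mL/min
|12.4 − 20.3| = 7.9 mL/min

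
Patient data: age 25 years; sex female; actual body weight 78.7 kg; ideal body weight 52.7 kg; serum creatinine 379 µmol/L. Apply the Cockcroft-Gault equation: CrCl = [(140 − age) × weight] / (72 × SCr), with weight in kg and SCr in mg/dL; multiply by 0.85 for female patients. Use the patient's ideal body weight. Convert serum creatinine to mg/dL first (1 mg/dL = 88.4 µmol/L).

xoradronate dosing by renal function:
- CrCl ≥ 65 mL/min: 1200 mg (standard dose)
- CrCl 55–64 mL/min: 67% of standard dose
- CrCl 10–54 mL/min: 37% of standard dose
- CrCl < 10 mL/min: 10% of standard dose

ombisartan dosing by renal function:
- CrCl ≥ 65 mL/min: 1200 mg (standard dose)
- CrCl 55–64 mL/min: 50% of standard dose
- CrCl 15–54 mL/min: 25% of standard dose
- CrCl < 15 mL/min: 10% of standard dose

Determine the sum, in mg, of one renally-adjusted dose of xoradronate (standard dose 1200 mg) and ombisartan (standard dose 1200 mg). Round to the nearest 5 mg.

745 mg

SCr = 379 / 88.4 = 4.287 mg/dL
CrCl = (140 − 25) × 52.7 / (72 × 4.287) × 0.85 = 6060.5 / 308.66 × 0.85 ≈ 16.7 mL/min
CrCl ≈ 17 mL/min.
xoradronate: 10–54 mL/min → 37% of 1200 mg = 444 mg.
ombisartan: 15–54 mL/min → 25% of 1200 mg = 300 mg.
Total = 444 + 300 = 744 mg.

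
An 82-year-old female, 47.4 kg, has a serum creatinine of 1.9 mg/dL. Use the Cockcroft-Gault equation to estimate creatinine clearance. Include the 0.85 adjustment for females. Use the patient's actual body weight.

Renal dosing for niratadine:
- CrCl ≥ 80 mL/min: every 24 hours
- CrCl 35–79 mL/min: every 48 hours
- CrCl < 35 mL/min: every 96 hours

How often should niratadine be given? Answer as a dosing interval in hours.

every 96 hours

CrCl = (140 − 82) × 47.4 / (72 × 1.9) × 0.85 = 2749.2 / 136.80 × 0.85 ≈ 17.1 mL/min
CrCl ≈ 17 mL/min → bracket < 35 mL/min → every 96 hours.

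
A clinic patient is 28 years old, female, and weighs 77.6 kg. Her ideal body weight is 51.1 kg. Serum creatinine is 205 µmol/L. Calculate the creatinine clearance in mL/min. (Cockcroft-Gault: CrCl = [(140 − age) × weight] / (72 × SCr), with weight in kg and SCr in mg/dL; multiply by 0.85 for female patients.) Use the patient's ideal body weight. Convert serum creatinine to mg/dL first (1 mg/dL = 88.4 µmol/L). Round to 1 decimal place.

SCr = 205 / 88.4 = 2.319 mg/dL
CrCl = (140 − 28) × 51.1 / (72 × 2.319) × 0.85 = 5723.2 / 166.97 × 0.85 ≈ 29.1 mL/min

29.1 mL/min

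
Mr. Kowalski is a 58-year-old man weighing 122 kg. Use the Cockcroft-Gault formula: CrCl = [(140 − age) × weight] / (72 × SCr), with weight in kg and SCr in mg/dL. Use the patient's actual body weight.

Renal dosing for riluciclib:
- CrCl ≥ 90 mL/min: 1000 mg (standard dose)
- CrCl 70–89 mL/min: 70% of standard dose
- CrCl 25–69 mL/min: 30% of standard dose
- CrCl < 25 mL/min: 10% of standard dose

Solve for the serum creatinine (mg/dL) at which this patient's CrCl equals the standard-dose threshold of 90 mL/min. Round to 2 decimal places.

1.54 mg/dL

Standard dose requires CrCl ≥ 90 mL/min.
Set (140 − 58) × 122 / (72 × SCr) = 90
SCr = (140 − 58) × 122 / (72 × 90) = 1.544 mg/dL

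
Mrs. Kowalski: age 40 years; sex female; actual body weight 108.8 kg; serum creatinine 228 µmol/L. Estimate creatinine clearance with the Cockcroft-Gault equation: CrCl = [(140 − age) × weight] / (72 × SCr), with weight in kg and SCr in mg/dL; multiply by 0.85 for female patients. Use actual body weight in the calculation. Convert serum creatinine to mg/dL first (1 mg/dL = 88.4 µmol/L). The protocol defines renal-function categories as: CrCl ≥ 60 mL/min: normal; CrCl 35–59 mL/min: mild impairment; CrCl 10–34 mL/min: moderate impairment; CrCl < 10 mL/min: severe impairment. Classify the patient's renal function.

mild impairment

SCr = 228 / 88.4 = 2.579 mg/dL
CrCl = (140 − 40) × 108.8 / (72 × 2.579) × 0.85 = 10880.0 / 185.69 × 0.85 ≈ 49.8 mL/min
50 mL/min falls in the 'mild impairment' range.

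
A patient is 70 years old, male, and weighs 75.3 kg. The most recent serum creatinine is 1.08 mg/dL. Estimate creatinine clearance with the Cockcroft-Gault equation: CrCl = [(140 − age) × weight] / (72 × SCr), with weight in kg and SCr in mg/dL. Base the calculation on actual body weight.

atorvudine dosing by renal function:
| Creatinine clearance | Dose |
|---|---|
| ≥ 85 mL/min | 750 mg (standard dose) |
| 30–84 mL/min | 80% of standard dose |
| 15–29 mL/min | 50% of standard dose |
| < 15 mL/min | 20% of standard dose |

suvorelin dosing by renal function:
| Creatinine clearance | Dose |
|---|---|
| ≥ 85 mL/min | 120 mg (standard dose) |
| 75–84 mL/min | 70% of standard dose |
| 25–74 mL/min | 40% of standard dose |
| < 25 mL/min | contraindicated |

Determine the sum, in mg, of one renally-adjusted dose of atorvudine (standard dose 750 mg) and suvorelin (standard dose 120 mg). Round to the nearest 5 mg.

CrCl = (140 − 70) × 75.3 / (72 × 1.08) = 5271.0 / 77.76 ≈ 67.8 mL/min
CrCl ≈ 68 mL/min.
atorvudine: 30–84 mL/min → 80% of 750 mg = 600 mg.
suvorelin: 25–74 mL/min → 40% of 120 mg = 48 mg.
Total = 600 + 48 = 648 mg.

650 mg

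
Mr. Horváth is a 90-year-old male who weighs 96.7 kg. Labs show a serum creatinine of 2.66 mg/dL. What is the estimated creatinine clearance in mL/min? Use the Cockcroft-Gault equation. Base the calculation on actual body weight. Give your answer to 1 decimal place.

25.2 mL/min

CrCl = (140 − 90) × 96.7 / (72 × 2.66) = 4835.0 / 191.52 ≈ 25.2 mL/min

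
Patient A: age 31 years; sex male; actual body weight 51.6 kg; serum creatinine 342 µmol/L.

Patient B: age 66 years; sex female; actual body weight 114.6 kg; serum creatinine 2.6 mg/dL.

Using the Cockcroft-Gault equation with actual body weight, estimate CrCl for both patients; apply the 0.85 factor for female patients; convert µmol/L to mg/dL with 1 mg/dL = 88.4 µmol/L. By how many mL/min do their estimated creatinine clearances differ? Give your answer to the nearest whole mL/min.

18 mL/min

Patient A: SCr = 342 / 88.4 = 3.869 mg/dL
Patient A: CrCl = (140 − 31) × 51.6 / (72 × 3.869) = 5624.4 / 278.57 ≈ 20.2 mL/min
Patient B: CrCl = (140 − 66) × 114.6 / (72 × 2.6) × 0.85 = 8480.4 / 187.20 × 0.85 ≈ 38.5 mL/min
|20.2 − 38.5| = 18.3 mL/min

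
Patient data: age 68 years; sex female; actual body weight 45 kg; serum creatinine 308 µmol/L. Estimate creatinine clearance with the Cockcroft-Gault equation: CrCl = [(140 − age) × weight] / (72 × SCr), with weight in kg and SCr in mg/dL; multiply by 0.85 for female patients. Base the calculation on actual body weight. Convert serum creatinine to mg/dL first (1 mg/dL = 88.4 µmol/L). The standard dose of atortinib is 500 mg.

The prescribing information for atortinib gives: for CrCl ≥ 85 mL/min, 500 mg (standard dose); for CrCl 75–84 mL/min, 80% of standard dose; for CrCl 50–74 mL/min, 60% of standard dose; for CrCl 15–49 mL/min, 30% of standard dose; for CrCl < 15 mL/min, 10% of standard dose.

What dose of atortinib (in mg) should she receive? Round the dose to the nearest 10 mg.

50 mg

SCr = 308 / 88.4 = 3.484 mg/dL
CrCl = (140 − 68) × 45 / (72 × 3.484) × 0.85 = 3240.0 / 250.85 × 0.85 ≈ 11.0 mL/min
CrCl ≈ 11 mL/min → bracket < 15 mL/min.
10% of 500 mg = 50 mg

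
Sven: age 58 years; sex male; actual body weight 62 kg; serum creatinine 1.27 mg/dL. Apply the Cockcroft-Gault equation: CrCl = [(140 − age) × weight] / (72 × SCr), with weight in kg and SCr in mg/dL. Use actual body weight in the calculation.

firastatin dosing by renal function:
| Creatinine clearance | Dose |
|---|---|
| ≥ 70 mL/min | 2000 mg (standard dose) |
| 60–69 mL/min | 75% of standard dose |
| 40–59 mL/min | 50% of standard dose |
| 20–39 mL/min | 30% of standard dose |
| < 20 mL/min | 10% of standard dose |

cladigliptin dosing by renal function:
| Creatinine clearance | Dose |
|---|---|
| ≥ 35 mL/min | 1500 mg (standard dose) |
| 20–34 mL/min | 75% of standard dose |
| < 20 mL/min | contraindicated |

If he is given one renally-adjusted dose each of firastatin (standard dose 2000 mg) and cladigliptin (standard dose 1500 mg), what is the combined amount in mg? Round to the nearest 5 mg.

2500 mg

CrCl = (140 − 58) × 62 / (72 × 1.27) = 5084.0 / 91.44 ≈ 55.6 mL/min
CrCl ≈ 56 mL/min.
firastatin: 40–59 mL/min → 50% of 2000 mg = 1000 mg.
cladigliptin: ≥ 35 mL/min → 100% of 1500 mg = 1500 mg.
Total = 1000 + 1500 = 2500 mg.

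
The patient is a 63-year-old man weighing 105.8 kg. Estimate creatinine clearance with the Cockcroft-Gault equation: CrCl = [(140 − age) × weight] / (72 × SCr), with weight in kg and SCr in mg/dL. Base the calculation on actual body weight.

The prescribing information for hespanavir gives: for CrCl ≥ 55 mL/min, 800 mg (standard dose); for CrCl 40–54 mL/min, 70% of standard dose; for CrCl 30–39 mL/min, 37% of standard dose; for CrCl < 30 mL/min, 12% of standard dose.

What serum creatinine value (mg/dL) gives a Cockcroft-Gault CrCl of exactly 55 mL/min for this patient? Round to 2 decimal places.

2.06 mg/dL

Standard dose requires CrCl ≥ 55 mL/min.
Set (140 − 63) × 105.8 / (72 × SCr) = 55
SCr = (140 − 63) × 105.8 / (72 × 55) = 2.057 mg/dL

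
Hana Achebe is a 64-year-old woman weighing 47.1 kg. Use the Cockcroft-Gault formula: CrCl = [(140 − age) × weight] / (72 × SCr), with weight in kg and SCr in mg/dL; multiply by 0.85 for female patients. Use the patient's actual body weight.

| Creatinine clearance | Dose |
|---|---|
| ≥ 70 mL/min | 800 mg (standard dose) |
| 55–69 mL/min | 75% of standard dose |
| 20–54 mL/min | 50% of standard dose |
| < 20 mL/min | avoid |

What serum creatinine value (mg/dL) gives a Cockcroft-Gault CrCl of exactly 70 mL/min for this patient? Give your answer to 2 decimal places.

0.60 mg/dL

Standard dose requires CrCl ≥ 70 mL/min.
Set (140 − 64) × 47.1 × 0.85 / (72 × SCr) = 70
SCr = (140 − 64) × 47.1 × 0.85 / (72 × 70) = 0.604 mg/dL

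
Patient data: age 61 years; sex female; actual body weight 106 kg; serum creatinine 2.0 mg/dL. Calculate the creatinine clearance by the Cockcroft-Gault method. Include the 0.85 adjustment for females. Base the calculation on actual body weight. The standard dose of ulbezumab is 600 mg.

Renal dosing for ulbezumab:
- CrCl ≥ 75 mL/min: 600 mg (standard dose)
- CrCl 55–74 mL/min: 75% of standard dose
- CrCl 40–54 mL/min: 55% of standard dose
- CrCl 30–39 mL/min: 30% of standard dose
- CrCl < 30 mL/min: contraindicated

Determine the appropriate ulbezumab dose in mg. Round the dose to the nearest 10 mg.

330 mg

CrCl = (140 − 61) × 106 / (72 × 2) × 0.85 = 8374.0 / 144.00 × 0.85 ≈ 49.4 mL/min
CrCl ≈ 49 mL/min → bracket 40–54 mL/min.
55% of 600 mg = 330 mg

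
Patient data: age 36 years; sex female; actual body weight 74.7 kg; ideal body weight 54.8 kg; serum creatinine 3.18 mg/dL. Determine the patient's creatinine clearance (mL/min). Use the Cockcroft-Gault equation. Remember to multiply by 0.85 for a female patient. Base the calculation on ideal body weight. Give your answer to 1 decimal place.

21.2 mL/min

CrCl = (140 − 36) × 54.8 / (72 × 3.18) × 0.85 = 5699.2 / 228.96 × 0.85 ≈ 21.2 mL/min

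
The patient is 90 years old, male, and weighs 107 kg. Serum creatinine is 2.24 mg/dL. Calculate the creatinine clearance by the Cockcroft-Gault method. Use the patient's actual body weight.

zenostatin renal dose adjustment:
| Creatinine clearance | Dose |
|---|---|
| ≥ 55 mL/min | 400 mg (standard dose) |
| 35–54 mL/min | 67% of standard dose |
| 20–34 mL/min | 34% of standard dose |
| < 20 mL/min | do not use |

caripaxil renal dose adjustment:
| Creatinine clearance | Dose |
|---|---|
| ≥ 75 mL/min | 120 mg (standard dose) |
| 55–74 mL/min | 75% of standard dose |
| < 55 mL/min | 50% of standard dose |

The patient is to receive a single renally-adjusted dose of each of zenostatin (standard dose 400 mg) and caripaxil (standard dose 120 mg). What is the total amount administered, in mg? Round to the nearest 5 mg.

195 mg

CrCl = (140 − 90) × 107 / (72 × 2.24) = 5350.0 / 161.28 ≈ 33.2 mL/min
CrCl ≈ 33 mL/min.
zenostatin: 20–34 mL/min → 34% of 400 mg = 136 mg.
caripaxil: < 55 mL/min → 50% of 120 mg = 60 mg.
Total = 136 + 60 = 196 mg.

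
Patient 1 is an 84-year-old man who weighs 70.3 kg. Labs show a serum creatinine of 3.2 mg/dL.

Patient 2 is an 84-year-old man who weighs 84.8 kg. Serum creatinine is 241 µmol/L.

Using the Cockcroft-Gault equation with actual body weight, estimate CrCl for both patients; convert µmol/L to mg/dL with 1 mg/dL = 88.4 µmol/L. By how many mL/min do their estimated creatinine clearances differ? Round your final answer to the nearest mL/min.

7 mL/min

Patient 1: CrCl = (140 − 84) × 70.3 / (72 × 3.2) = 3936.8 / 230.40 ≈ 17.1 mL/min
Patient 2: SCr = 241 / 88.4 = 2.726 mg/dL
Patient 2: CrCl = (140 − 84) × 84.8 / (72 × 2.726) = 4748.8 / 196.27 ≈ 24.2 mL/min
|17.1 − 24.2| = 7.1 mL/min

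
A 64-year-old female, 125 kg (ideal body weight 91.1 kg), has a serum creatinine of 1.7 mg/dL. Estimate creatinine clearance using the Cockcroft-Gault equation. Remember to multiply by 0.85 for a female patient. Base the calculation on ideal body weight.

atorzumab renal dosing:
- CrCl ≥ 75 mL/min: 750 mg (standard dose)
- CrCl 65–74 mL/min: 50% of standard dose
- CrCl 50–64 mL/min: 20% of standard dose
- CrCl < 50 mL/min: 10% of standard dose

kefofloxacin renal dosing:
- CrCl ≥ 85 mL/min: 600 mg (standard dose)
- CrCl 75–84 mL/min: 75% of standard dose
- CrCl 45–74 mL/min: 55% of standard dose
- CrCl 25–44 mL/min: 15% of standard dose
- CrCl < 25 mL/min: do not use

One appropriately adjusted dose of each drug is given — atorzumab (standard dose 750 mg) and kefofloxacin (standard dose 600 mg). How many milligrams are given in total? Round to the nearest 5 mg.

CrCl = (140 − 64) × 91.1 / (72 × 1.7) × 0.85 = 6923.6 / 122.40 × 0.85 ≈ 48.1 mL/min
CrCl ≈ 48 mL/min.
atorzumab: < 50 mL/min → 10% of 750 mg = 75 mg.
kefofloxacin: 45–74 mL/min → 55% of 600 mg = 330 mg.
Total = 75 + 330 = 405 mg.

405 mg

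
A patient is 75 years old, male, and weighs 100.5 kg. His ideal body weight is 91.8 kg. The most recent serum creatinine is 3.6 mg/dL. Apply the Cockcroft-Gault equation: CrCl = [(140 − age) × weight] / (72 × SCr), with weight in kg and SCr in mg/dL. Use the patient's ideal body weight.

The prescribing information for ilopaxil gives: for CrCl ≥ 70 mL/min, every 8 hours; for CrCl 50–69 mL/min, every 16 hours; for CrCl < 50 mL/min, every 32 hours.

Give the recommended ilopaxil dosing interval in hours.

CrCl = (140 − 75) × 91.8 / (72 × 3.6) = 5967.0 / 259.20 ≈ 23.0 mL/min
CrCl ≈ 23 mL/min → bracket < 50 mL/min → every 32 hours.

every 32 hours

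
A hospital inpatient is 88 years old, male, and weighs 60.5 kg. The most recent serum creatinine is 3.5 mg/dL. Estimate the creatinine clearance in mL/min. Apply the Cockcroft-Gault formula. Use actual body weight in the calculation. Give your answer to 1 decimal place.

CrCl = (140 − 88) × 60.5 / (72 × 3.5) = 3146.0 / 252.00 ≈ 12.5 mL/min

12.5 mL/min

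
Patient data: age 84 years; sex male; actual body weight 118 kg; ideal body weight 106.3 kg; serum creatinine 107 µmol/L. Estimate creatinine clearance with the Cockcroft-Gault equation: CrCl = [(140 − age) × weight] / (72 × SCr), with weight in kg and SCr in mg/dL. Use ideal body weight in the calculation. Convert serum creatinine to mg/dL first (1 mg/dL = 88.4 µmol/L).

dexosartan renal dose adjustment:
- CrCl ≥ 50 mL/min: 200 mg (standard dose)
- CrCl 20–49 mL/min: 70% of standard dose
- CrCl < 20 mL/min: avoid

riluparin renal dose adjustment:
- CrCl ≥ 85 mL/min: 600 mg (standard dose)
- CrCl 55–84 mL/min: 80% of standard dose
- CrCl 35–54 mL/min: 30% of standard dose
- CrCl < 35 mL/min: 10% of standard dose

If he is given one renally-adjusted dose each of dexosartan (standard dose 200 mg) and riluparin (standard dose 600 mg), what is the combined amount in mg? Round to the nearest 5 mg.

680 mg

SCr = 107 / 88.4 = 1.21 mg/dL
CrCl = (140 − 84) × 106.3 / (72 × 1.21) = 5952.8 / 87.12 ≈ 68.3 mL/min
CrCl ≈ 68 mL/min.
dexosartan: ≥ 50 mL/min → 100% of 200 mg = 200 mg.
riluparin: 55–84 mL/min → 80% of 600 mg = 480 mg.
Total = 200 + 480 = 680 mg.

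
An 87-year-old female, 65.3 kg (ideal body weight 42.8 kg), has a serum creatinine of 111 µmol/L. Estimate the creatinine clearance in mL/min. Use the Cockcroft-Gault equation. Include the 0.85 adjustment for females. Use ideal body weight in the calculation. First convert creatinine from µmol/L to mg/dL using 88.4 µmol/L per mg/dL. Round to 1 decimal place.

SCr = 111 / 88.4 = 1.256 mg/dL
CrCl = (140 − 87) × 42.8 / (72 × 1.256) × 0.85 = 2268.4 / 90.43 × 0.85 ≈ 21.3 mL/min

21.3 mL/min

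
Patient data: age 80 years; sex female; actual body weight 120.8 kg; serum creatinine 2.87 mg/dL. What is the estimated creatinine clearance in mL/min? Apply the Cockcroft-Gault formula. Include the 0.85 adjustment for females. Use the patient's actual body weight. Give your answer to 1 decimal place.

29.8 mL/min

CrCl = (140 − 80) × 120.8 / (72 × 2.87) × 0.85 = 7248.0 / 206.64 × 0.85 ≈ 29.8 mL/min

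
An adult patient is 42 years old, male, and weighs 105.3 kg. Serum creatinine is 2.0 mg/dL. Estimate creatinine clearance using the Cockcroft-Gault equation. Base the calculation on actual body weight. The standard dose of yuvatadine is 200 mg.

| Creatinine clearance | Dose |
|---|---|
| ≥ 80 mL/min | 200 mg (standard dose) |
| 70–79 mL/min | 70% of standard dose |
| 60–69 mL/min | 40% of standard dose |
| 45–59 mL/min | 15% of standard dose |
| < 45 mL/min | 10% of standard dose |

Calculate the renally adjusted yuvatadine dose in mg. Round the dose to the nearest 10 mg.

CrCl = (140 − 42) × 105.3 / (72 × 2) = 10319.4 / 144.00 ≈ 71.7 mL/min
CrCl ≈ 72 mL/min → bracket 70–79 mL/min.
70% of 200 mg = 140 mg

140 mg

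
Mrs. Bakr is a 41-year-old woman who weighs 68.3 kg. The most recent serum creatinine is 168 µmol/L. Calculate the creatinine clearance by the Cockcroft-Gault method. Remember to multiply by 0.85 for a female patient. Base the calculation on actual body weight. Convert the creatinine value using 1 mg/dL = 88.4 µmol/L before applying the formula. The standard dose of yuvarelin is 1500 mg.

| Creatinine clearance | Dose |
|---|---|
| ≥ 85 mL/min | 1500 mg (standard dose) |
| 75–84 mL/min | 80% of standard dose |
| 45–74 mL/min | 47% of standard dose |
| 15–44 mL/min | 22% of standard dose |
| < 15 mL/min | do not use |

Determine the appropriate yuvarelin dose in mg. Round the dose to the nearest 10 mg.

SCr = 168 / 88.4 = 1.9 mg/dL
CrCl = (140 − 41) × 68.3 / (72 × 1.9) × 0.85 = 6761.7 / 136.80 × 0.85 ≈ 42.0 mL/min
CrCl ≈ 42 mL/min → bracket 15–44 mL/min.
22% of 1500 mg = 330 mg

330 mg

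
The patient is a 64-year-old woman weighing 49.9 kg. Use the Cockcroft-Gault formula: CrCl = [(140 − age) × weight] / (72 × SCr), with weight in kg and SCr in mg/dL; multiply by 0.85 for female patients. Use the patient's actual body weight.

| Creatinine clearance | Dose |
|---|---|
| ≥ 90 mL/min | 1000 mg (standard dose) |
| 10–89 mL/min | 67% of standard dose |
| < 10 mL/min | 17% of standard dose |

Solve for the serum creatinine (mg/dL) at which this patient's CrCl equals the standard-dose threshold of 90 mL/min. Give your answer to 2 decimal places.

Standard dose requires CrCl ≥ 90 mL/min.
Set (140 − 64) × 49.9 × 0.85 / (72 × SCr) = 90
SCr = (140 − 64) × 49.9 × 0.85 / (72 × 90) = 0.497 mg/dL

0.50 mg/dL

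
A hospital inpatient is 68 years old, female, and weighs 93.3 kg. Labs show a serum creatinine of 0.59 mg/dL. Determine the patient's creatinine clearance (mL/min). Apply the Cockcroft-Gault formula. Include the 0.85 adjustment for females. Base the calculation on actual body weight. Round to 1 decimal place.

134.4 mL/min

CrCl = (140 − 68) × 93.3 / (72 × 0.59) × 0.85 = 6717.6 / 42.48 × 0.85 ≈ 134.4 mL/min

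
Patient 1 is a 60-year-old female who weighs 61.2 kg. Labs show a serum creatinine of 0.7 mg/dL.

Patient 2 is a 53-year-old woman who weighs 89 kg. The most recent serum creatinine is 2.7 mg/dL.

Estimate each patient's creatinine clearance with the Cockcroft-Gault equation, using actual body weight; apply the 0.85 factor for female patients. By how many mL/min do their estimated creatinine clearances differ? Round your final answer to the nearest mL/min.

49 mL/min

Patient 1: CrCl = (140 − 60) × 61.2 / (72 × 0.7) × 0.85 = 4896.0 / 50.40 × 0.85 ≈ 82.6 mL/min
Patient 2: CrCl = (140 − 53) × 89 / (72 × 2.7) × 0.85 = 7743.0 / 194.40 × 0.85 ≈ 33.9 mL/min
|82.6 − 33.9| = 48.7 mL/min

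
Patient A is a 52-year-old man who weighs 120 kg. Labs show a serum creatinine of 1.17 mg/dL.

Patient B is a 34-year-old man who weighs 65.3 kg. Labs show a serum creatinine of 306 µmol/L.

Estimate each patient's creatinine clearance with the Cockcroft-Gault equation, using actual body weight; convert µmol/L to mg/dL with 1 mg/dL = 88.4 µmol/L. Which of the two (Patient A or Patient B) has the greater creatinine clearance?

Patient A

Patient A: CrCl = (140 − 52) × 120 / (72 × 1.17) = 10560.0 / 84.24 ≈ 125.4 mL/min
Patient B: SCr = 306 / 88.4 = 3.462 mg/dL
Patient B: CrCl = (140 − 34) × 65.3 / (72 × 3.462) = 6921.8 / 249.26 ≈ 27.8 mL/min
125.4 vs 27.8 mL/min → Patient A is higher.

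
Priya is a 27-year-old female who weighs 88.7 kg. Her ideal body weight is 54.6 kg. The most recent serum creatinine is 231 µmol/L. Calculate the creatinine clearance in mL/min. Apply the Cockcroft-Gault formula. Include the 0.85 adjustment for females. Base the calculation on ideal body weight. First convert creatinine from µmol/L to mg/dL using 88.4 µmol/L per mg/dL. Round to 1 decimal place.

27.9 mL/min

SCr = 231 / 88.4 = 2.613 mg/dL
CrCl = (140 − 27) × 54.6 / (72 × 2.613) × 0.85 = 6169.8 / 188.14 × 0.85 ≈ 27.9 mL/min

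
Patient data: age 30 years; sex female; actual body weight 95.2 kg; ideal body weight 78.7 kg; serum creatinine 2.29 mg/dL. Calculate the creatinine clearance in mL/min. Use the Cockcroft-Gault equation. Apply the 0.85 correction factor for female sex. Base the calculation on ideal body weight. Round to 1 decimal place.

44.6 mL/min

CrCl = (140 − 30) × 78.7 / (72 × 2.29) × 0.85 = 8657.0 / 164.88 × 0.85 ≈ 44.6 mL/min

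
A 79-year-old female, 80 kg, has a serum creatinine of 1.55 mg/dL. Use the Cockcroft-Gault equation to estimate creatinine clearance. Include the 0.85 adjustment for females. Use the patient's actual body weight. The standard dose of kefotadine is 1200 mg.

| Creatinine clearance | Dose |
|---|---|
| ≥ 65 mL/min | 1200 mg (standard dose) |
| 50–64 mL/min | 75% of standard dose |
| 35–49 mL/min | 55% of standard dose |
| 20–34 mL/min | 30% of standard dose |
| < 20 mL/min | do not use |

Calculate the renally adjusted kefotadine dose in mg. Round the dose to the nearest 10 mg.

660 mg

CrCl = (140 − 79) × 80 / (72 × 1.55) × 0.85 = 4880.0 / 111.60 × 0.85 ≈ 37.2 mL/min
CrCl ≈ 37 mL/min → bracket 35–49 mL/min.
55% of 1200 mg = 660 mg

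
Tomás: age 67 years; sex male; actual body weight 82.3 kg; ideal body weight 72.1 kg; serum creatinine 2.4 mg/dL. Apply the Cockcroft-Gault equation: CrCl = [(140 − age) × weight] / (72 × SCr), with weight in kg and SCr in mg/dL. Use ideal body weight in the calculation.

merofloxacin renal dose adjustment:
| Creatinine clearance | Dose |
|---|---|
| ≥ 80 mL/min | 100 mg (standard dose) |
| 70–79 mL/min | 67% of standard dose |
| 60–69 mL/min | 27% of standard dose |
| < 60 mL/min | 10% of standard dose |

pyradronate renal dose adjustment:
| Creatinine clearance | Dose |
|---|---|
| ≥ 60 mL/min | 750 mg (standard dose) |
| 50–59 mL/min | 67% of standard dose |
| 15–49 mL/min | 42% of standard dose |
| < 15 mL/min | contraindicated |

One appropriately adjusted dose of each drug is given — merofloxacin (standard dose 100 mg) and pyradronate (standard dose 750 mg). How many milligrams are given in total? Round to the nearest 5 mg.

CrCl = (140 − 67) × 72.1 / (72 × 2.4) = 5263.3 / 172.80 ≈ 30.5 mL/min
CrCl ≈ 30 mL/min.
merofloxacin: < 60 mL/min → 10% of 100 mg = 10 mg.
pyradronate: 15–49 mL/min → 42% of 750 mg = 315 mg.
Total = 10 + 315 = 325 mg.

325 mg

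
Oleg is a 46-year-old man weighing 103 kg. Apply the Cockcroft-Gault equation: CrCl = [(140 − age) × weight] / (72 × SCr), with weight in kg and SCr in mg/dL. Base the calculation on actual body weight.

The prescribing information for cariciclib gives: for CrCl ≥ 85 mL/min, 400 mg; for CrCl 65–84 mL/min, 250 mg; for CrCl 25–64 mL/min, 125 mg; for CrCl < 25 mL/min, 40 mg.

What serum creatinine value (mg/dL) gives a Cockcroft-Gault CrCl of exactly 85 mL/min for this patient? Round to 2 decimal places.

Standard dose requires CrCl ≥ 85 mL/min.
Set (140 − 46) × 103 / (72 × SCr) = 85
SCr = (140 − 46) × 103 / (72 × 85) = 1.582 mg/dL

1.58 mg/dL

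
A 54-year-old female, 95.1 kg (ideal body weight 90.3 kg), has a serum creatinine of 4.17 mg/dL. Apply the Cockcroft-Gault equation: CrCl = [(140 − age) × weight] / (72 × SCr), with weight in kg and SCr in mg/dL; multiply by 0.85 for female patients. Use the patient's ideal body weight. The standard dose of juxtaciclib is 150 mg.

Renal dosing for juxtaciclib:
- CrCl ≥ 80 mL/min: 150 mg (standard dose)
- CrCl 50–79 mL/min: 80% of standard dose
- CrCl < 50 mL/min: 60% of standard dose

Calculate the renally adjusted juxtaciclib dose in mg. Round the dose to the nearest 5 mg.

CrCl = (140 − 54) × 90.3 / (72 × 4.17) × 0.85 = 7765.8 / 300.24 × 0.85 ≈ 22.0 mL/min
CrCl ≈ 22 mL/min → bracket < 50 mL/min.
60% of 150 mg = 90 mg

90 mg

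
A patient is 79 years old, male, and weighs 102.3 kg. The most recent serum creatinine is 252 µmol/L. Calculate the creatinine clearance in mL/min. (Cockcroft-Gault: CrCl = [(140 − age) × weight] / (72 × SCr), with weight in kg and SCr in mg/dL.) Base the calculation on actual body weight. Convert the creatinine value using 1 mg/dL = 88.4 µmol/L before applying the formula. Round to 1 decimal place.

30.4 mL/min

SCr = 252 / 88.4 = 2.851 mg/dL
CrCl = (140 − 79) × 102.3 / (72 × 2.851) = 6240.3 / 205.27 ≈ 30.4 mL/min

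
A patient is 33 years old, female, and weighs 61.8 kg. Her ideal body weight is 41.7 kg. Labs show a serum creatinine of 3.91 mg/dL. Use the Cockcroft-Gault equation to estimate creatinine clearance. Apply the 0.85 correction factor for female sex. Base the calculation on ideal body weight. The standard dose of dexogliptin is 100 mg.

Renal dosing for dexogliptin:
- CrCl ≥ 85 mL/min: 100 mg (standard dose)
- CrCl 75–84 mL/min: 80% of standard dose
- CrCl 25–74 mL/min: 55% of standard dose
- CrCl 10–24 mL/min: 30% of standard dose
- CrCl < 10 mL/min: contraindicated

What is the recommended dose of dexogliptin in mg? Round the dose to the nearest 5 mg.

30 mg

CrCl = (140 − 33) × 41.7 / (72 × 3.91) × 0.85 = 4461.9 / 281.52 × 0.85 ≈ 13.5 mL/min
CrCl ≈ 13 mL/min → bracket 10–24 mL/min.
30% of 100 mg = 30 mg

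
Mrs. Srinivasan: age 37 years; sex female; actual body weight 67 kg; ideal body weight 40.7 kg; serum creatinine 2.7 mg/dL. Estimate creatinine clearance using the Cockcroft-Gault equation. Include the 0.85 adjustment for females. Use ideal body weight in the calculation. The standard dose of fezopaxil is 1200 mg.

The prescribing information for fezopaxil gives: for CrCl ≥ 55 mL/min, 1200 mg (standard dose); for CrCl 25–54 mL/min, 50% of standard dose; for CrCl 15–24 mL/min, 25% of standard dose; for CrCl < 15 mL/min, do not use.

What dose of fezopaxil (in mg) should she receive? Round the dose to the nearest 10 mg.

300 mg

CrCl = (140 − 37) × 40.7 / (72 × 2.7) × 0.85 = 4192.1 / 194.40 × 0.85 ≈ 18.3 mL/min
CrCl ≈ 18 mL/min → bracket 15–24 mL/min.
25% of 1200 mg = 300 mg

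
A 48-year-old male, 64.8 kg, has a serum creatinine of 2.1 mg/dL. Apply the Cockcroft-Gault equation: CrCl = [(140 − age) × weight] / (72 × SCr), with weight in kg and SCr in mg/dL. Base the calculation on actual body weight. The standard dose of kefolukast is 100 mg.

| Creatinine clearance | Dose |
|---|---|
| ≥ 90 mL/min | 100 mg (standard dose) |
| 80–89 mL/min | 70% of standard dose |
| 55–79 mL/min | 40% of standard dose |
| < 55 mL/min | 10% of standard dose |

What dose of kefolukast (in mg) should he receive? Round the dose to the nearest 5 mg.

CrCl = (140 − 48) × 64.8 / (72 × 2.1) = 5961.6 / 151.20 ≈ 39.4 mL/min
CrCl ≈ 39 mL/min → bracket < 55 mL/min.
10% of 100 mg = 10 mg

10 mg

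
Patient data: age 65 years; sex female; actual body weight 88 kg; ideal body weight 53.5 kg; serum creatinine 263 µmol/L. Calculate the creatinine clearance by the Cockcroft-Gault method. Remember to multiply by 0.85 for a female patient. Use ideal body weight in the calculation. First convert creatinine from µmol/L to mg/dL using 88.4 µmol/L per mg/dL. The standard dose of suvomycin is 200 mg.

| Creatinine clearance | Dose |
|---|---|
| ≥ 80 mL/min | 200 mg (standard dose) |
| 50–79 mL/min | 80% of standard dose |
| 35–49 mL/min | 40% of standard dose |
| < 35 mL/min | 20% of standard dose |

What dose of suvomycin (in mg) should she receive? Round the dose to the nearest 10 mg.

40 mg

SCr = 263 / 88.4 = 2.975 mg/dL
CrCl = (140 − 65) × 53.5 / (72 × 2.975) × 0.85 = 4012.5 / 214.20 × 0.85 ≈ 15.9 mL/min
CrCl ≈ 16 mL/min → bracket < 35 mL/min.
20% of 200 mg = 40 mg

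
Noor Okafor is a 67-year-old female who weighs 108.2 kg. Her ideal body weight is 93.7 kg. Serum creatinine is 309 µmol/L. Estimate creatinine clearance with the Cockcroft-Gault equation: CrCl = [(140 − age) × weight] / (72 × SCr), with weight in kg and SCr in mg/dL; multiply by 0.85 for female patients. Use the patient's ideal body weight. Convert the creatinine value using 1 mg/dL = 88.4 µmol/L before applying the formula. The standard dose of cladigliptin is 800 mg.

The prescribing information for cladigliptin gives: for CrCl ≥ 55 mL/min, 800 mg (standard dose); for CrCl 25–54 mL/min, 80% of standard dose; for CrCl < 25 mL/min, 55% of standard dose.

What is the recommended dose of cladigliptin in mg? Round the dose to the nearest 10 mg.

SCr = 309 / 88.4 = 3.495 mg/dL
CrCl = (140 − 67) × 93.7 / (72 × 3.495) × 0.85 = 6840.1 / 251.64 × 0.85 ≈ 23.1 mL/min
CrCl ≈ 23 mL/min → bracket < 25 mL/min.
55% of 800 mg = 440 mg

440 mg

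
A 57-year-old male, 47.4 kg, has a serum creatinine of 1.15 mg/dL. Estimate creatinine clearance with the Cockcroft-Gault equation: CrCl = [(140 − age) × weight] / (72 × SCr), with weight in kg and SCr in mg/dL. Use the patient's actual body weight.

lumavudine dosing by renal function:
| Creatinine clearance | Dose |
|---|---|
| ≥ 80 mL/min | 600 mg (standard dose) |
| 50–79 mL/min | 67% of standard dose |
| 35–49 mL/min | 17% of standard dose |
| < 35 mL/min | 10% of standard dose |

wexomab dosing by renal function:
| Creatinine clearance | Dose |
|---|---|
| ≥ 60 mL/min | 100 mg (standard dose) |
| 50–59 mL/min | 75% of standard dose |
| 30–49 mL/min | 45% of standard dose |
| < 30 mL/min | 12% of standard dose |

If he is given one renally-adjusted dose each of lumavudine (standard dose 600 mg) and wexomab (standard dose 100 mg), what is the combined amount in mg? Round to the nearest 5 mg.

CrCl = (140 − 57) × 47.4 / (72 × 1.15) = 3934.2 / 82.80 ≈ 47.5 mL/min
CrCl ≈ 48 mL/min.
lumavudine: 35–49 mL/min → 17% of 600 mg = 102 mg.
wexomab: 30–49 mL/min → 45% of 100 mg = 45 mg.
Total = 102 + 45 = 147 mg.

145 mg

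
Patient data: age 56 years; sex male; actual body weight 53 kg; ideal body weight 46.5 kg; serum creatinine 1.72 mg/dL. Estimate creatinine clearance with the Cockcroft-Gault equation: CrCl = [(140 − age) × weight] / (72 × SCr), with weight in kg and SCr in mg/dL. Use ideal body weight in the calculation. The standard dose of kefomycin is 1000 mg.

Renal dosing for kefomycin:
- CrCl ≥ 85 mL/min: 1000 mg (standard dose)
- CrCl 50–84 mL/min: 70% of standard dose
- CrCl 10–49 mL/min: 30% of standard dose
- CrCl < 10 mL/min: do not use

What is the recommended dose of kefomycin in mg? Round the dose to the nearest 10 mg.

CrCl = (140 − 56) × 46.5 / (72 × 1.72) = 3906.0 / 123.84 ≈ 31.5 mL/min
CrCl ≈ 32 mL/min → bracket 10–49 mL/min.
30% of 1000 mg = 300 mg

300 mg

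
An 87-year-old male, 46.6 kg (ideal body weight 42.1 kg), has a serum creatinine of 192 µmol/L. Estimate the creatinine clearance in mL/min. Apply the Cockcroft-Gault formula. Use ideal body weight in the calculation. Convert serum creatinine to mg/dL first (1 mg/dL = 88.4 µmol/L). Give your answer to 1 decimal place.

SCr = 192 / 88.4 = 2.172 mg/dL
CrCl = (140 − 87) × 42.1 / (72 × 2.172) = 2231.3 / 156.38 ≈ 14.3 mL/min

14.3 mL/min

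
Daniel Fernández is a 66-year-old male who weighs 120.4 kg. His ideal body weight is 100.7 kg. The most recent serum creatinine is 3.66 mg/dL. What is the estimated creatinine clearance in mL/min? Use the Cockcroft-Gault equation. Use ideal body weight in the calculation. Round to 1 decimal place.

28.3 mL/min

CrCl = (140 − 66) × 100.7 / (72 × 3.66) = 7451.8 / 263.52 ≈ 28.3 mL/min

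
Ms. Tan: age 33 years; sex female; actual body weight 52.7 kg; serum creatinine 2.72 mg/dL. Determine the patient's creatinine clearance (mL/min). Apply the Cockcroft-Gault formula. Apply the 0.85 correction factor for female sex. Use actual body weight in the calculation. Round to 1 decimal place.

24.5 mL/min

CrCl = (140 − 33) × 52.7 / (72 × 2.72) × 0.85 = 5638.9 / 195.84 × 0.85 ≈ 24.5 mL/min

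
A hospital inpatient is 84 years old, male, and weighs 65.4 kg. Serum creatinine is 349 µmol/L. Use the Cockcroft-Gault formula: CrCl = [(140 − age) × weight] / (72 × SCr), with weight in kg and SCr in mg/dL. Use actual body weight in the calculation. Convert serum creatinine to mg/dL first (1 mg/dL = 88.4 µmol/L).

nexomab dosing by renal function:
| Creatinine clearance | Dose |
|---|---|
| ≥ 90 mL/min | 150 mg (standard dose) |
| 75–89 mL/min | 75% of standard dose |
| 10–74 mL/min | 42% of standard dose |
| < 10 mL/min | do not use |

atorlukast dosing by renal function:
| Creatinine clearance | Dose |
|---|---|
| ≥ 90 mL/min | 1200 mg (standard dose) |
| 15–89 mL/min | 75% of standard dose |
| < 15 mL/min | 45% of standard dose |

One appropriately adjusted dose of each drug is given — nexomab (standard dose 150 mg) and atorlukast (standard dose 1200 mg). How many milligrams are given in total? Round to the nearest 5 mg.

605 mg

SCr = 349 / 88.4 = 3.948 mg/dL
CrCl = (140 − 84) × 65.4 / (72 × 3.948) = 3662.4 / 284.26 ≈ 12.9 mL/min
CrCl ≈ 13 mL/min.
nexomab: 10–74 mL/min → 42% of 150 mg = 63 mg.
atorlukast: < 15 mL/min → 45% of 1200 mg = 540 mg.
Total = 63 + 540 = 603 mg.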